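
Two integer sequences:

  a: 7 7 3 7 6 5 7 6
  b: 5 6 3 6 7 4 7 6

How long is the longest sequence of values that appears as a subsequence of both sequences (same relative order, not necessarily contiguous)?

Let dp[i][j] be the LCS length of the first i values of a and the first j values of b. dp[i][j] = dp[i-1][j-1]+1 when the i-th and j-th values match, else max(dp[i-1][j], dp[i][j-1]).
    ·  5  6  3  6  7  4  7  6
 ·  0  0  0  0  0  0  0  0  0
 7  0  0  0  0  0  1  1  1  1
 7  0  0  0  0  0  1  1  2  2
 3  0  0  0  1  1  1  1  2  2
 7  0  0  0  1  1  2  2  2  2
 6  0  0  1  1  2  2  2  2  3
 5  0  1  1  1  2  2  2  2  3
 7  0  1  1  1  2  3  3  3  3
 6  0  1  2  2  2  3  3  3  4
dp[8][8] = 4. One LCS (by backtracking along matches): 3, 7, 7, 6.

4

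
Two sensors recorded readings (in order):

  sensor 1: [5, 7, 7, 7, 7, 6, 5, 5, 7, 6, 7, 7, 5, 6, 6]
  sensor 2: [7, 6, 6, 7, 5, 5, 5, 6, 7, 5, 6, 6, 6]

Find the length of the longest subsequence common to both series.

9

One common subsequence of length 9: 7 (sensor 1 #2, sensor 2 #1), 7 (sensor 1 #3, sensor 2 #4), 5 (sensor 1 #7, sensor 2 #6), 5 (sensor 1 #8, sensor 2 #7), 6 (sensor 1 #10, sensor 2 #8), 7 (sensor 1 #12, sensor 2 #9), 5 (sensor 1 #13, sensor 2 #10), 6 (sensor 1 #14, sensor 2 #12), 6 (sensor 1 #15, sensor 2 #13). dp[15][13] = 9 confirms this is the maximum.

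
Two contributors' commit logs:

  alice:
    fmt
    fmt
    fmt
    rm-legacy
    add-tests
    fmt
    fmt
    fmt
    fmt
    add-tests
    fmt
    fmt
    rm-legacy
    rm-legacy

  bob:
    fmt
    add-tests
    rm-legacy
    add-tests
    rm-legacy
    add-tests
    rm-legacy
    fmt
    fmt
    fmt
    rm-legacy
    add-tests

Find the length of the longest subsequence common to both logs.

7

Taking fmt at alice[1]=bob[1]; then rm-legacy at alice[4]=bob[5]; then add-tests at alice[5]=bob[6]; then fmt at alice[6]=bob[8]; then fmt at alice[7]=bob[9]; then fmt at alice[8]=bob[10]; then add-tests at alice[10]=bob[12] gives a common subsequence of length 7, and the DP table's final entry dp[14][12] is also 7, so no common subsequence is longer.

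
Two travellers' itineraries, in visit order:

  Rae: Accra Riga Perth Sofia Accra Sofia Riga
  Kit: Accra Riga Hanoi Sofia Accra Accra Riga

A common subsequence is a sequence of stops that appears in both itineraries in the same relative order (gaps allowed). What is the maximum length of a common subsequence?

Match Accra (Rae #1, Kit #1), then Riga (Rae #2, Kit #2), then Sofia (Rae #4, Kit #4), then Accra (Rae #5, Kit #6), then Riga (Rae #7, Kit #7) — 5 stops in the same relative order in both. The LCS DP gives dp[7][7] = 5, so this is optimal.

5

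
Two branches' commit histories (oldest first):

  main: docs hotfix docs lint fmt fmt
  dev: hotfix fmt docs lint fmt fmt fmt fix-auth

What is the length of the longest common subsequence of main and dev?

5

One common subsequence of length 5: hotfix at main[2]=dev[1], then docs at main[3]=dev[3], then lint at main[4]=dev[4], then fmt at main[5]=dev[6], then fmt at main[6]=dev[7]. The LCS DP gives dp[6][8] = 5, so this is optimal.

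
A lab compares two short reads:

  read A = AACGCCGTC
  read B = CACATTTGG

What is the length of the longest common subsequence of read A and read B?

4

Let dp[i][j] be the LCS length of the first i bases of read A and the first j bases of read B. dp[i][j] = dp[i-1][j-1]+1 when the i-th and j-th bases match, else max(dp[i-1][j], dp[i][j-1]).
    ·  C  A  C  A  T  T  T  G  G
 ·  0  0  0  0  0  0  0  0  0  0
 A  0  0  1  1  1  1  1  1  1  1
 A  0  0  1  1  2  2  2  2  2  2
 C  0  1  1  2  2  2  2  2  2  2
 G  0  1  1  2  2  2  2  2  3  3
 C  0  1  1  2  2  2  2  2  3  3
 C  0  1  1  2  2  2  2  2  3  3
 G  0  1  1  2  2  2  2  2  3  4
 T  0  1  1  2  2  3  3  3  3  4
 C  0  1  1  2  2  3  3  3  3  4
dp[9][9] = 4. One LCS (by backtracking along matches): AAGG.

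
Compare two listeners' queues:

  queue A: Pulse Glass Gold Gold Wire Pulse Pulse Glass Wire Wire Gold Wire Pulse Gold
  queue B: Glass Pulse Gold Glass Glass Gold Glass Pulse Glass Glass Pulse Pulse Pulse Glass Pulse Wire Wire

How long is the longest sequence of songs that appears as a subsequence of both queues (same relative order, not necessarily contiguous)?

8

Match Pulse [1,2], then Glass [2,5], then Gold [3,6], then Pulse [6,12], then Pulse [7,13], then Glass [8,14], then Wire [10,16], then Wire [12,17] — 8 songs in the same relative order in both, and the DP table's final entry dp[14][17] is also 8, so no common subsequence is longer.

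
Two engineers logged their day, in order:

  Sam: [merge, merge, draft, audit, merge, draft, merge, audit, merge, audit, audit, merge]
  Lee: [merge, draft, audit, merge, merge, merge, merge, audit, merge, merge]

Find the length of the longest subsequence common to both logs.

8

One common subsequence of length 8: merge (Sam #2, Lee #1), draft (Sam #3, Lee #2), audit (Sam #4, Lee #3), merge (Sam #5, Lee #6), merge (Sam #7, Lee #7), audit (Sam #8, Lee #8), merge (Sam #9, Lee #9), merge (Sam #12, Lee #10). dp[12][10] = 8 confirms this is the maximum.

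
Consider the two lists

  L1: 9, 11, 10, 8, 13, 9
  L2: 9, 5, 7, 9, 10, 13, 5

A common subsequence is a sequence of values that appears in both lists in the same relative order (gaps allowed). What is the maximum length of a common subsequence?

3

Let dp[i][j] be the LCS length of the first i values of L1 and the first j values of L2. dp[i][j] = dp[i-1][j-1]+1 when the i-th and j-th values match, else max(dp[i-1][j], dp[i][j-1]).
    ·  9  5  7  9 10 13  5
 ·  0  0  0  0  0  0  0  0
 9  0  1  1  1  1  1  1  1
11  0  1  1  1  1  1  1  1
10  0  1  1  1  1  2  2  2
 8  0  1  1  1  1  2  2  2
13  0  1  1  1  1  2  3  3
 9  0  1  1  1  2  2  3  3
dp[6][7] = 3. One LCS (by backtracking along matches): 9, 10, 13.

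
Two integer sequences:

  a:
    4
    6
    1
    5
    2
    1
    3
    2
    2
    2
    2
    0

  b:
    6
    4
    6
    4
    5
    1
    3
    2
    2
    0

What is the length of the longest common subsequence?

8

Match 4 (a #1, b #2); then 6 (a #2, b #3); then 5 (a #4, b #5); then 1 (a #6, b #6); then 3 (a #7, b #7); then 2 (a #10, b #8); then 2 (a #11, b #9); then 0 (a #12, b #10) — 8 values in the same relative order in both, and the DP table's final entry dp[12][10] is also 8, so no common subsequence is longer.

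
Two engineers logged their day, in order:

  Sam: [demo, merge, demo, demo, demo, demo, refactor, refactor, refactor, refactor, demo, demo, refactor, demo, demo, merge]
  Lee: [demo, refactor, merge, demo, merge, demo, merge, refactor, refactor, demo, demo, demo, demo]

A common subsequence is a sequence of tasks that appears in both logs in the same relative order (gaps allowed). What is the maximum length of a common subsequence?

10

One common subsequence of length 10: demo (Sam #1, Lee #1), then merge (Sam #2, Lee #3), then demo (Sam #3, Lee #4), then demo (Sam #4, Lee #6), then refactor (Sam #9, Lee #8), then refactor (Sam #10, Lee #9), then demo (Sam #11, Lee #10), then demo (Sam #12, Lee #11), then demo (Sam #14, Lee #12), then demo (Sam #15, Lee #13). dp[16][13] = 10 confirms this is the maximum.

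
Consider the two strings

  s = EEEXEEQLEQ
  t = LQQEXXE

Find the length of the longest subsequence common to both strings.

Let dp[i][j] be the LCS length of the first i characters of s and the first j characters of t. dp[i][j] = dp[i-1][j-1]+1 when the i-th and j-th characters match, else max(dp[i-1][j], dp[i][j-1]).
    ·  L  Q  Q  E  X  X  E
 ·  0  0  0  0  0  0  0  0
 E  0  0  0  0  1  1  1  1
 E  0  0  0  0  1  1  1  2
 E  0  0  0  0  1  1  1  2
 X  0  0  0  0  1  2  2  2
 E  0  0  0  0  1  2  2  3
 E  0  0  0  0  1  2  2  3
 Q  0  0  1  1  1  2  2  3
 L  0  1  1  1  1  2  2  3
 E  0  1  1  1  2  2  2  3
 Q  0  1  2  2  2  2  2  3
dp[10][7] = 3. One LCS (by backtracking along matches): EXE.

3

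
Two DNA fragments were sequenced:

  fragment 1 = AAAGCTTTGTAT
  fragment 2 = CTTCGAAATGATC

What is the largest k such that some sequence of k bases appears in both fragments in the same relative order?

7

Pick A [1,6], A [2,7], A [3,8], T [8,9], G [9,10], A [11,11], T [12,12]; all 7 bases appear in both, in order. dp[12][13] = 7 confirms this is the maximum.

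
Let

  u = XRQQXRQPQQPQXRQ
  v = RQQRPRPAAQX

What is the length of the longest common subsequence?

8

Pick R [2,1]; then Q [3,2]; then Q [4,3]; then R [6,4]; then P [8,5]; then P [11,7]; then Q [12,10]; then X [13,11]; all 8 characters appear in both, in order. The LCS DP gives dp[15][11] = 8, so this is optimal.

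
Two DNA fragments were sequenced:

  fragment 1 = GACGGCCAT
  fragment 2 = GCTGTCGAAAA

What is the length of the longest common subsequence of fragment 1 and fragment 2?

Let dp[i][j] be the LCS length of the first i bases of fragment 1 and the first j bases of fragment 2. dp[i][j] = dp[i-1][j-1]+1 when the i-th and j-th bases match, else max(dp[i-1][j], dp[i][j-1]).
    ·  G  C  T  G  T  C  G  A  A  A  A
 ·  0  0  0  0  0  0  0  0  0  0  0  0
 G  0  1  1  1  1  1  1  1  1  1  1  1
 A  0  1  1  1  1  1  1  1  2  2  2  2
 C  0  1  2  2  2  2  2  2  2  2  2  2
 G  0  1  2  2  3  3  3  3  3  3  3  3
 G  0  1  2  2  3  3  3  4  4  4  4  4
 C  0  1  2  2  3  3  4  4  4  4  4  4
 C  0  1  2  2  3  3  4  4  4  4  4  4
 A  0  1  2  2  3  3  4  4  5  5  5  5
 T  0  1  2  3  3  4  4  4  5  5  5  5
dp[9][11] = 5. One LCS (by backtracking along matches): GCGGA.

5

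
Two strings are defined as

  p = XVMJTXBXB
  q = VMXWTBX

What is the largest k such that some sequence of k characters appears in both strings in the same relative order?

Let dp[i][j] be the LCS length of the first i characters of p and the first j characters of q. dp[i][j] = dp[i-1][j-1]+1 when the i-th and j-th characters match, else max(dp[i-1][j], dp[i][j-1]).
    ·  V  M  X  W  T  B  X
 ·  0  0  0  0  0  0  0  0
 X  0  0  0  1  1  1  1  1
 V  0  1  1  1  1  1  1  1
 M  0  1  2  2  2  2  2  2
 J  0  1  2  2  2  2  2  2
 T  0  1  2  2  2  3  3  3
 X  0  1  2  3  3  3  3  4
 B  0  1  2  3  3  3  4  4
 X  0  1  2  3  3  3  4  5
 B  0  1  2  3  3  3  4  5
dp[9][7] = 5. One LCS (by backtracking along matches): VMTBX.

5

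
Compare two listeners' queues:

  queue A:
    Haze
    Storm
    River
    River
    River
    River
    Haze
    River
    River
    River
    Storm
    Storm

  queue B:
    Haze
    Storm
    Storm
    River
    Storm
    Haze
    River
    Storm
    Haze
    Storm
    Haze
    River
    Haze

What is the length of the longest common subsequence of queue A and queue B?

7

Taking Haze at queue A[1]=queue B[1]; then Storm at queue A[2]=queue B[3]; then River at queue A[3]=queue B[4]; then Haze at queue A[7]=queue B[6]; then River at queue A[10]=queue B[7]; then Storm at queue A[11]=queue B[8]; then Storm at queue A[12]=queue B[10] gives a common subsequence of length 7. dp[12][13] = 7 confirms this is the maximum.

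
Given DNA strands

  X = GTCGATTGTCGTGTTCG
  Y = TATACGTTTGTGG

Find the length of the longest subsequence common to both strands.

10

One common subsequence of length 10: T (X #2, Y #3), C (X #3, Y #5), G (X #4, Y #6), T (X #6, Y #7), T (X #7, Y #8), T (X #9, Y #9), G (X #11, Y #10), T (X #12, Y #11), G (X #13, Y #12), G (X #17, Y #13). Since dp[17][13] = 10, nothing longer is possible.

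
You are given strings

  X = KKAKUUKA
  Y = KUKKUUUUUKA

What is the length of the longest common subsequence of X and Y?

7

One common subsequence of length 7: K (X #1, Y #1), then K (X #2, Y #3), then K (X #4, Y #4), then U (X #5, Y #8), then U (X #6, Y #9), then K (X #7, Y #10), then A (X #8, Y #11). dp[8][11] = 7 confirms this is the maximum.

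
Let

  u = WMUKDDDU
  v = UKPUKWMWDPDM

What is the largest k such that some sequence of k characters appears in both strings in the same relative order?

Let dp[i][j] be the LCS length of the first i characters of u and the first j characters of v. dp[i][j] = dp[i-1][j-1]+1 when the i-th and j-th characters match, else max(dp[i-1][j], dp[i][j-1]).
    ·  U  K  P  U  K  W  M  W  D  P  D  M
 ·  0  0  0  0  0  0  0  0  0  0  0  0  0
 W  0  0  0  0  0  0  1  1  1  1  1  1  1
 M  0  0  0  0  0  0  1  2  2  2  2  2  2
 U  0  1  1  1  1  1  1  2  2  2  2  2  2
 K  0  1  2  2  2  2  2  2  2  2  2  2  2
 D  0  1  2  2  2  2  2  2  2  3  3  3  3
 D  0  1  2  2  2  2  2  2  2  3  3  4  4
 D  0  1  2  2  2  2  2  2  2  3  3  4  4
 U  0  1  2  2  3  3  3  3  3  3  3  4  4
dp[8][12] = 4. One LCS (by backtracking along matches): WMDD.

4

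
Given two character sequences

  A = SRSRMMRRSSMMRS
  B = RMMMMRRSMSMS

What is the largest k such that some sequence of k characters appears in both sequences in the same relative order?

One common subsequence of length 9: R at A[2]=B[1], then M at A[5]=B[4], then M at A[6]=B[5], then R at A[7]=B[6], then R at A[8]=B[7], then S at A[9]=B[8], then S at A[10]=B[10], then M at A[12]=B[11], then S at A[14]=B[12]. Since dp[14][12] = 9, nothing longer is possible.

9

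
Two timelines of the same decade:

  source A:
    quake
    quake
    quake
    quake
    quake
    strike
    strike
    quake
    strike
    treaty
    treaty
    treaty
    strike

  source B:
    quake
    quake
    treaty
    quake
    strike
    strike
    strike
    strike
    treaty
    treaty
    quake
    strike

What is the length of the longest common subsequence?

One common subsequence of length 9: quake (source A #1, source B #1), quake (source A #2, source B #2), quake (source A #3, source B #4), strike (source A #6, source B #6), strike (source A #7, source B #7), strike (source A #9, source B #8), treaty (source A #10, source B #9), treaty (source A #11, source B #10), strike (source A #13, source B #12), and the DP table's final entry dp[13][12] is also 9, so no common subsequence is longer.

9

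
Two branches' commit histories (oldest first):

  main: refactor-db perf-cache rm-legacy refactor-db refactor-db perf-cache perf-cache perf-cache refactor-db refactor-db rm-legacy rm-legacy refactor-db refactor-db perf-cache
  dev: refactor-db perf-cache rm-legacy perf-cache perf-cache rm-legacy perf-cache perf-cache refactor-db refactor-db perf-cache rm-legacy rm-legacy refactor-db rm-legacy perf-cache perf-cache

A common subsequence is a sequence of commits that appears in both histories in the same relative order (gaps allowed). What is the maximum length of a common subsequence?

12

Pick refactor-db at main[1]=dev[1]; then perf-cache at main[2]=dev[2]; then rm-legacy at main[3]=dev[3]; then perf-cache at main[6]=dev[5]; then perf-cache at main[7]=dev[7]; then perf-cache at main[8]=dev[8]; then refactor-db at main[9]=dev[9]; then refactor-db at main[10]=dev[10]; then rm-legacy at main[11]=dev[12]; then rm-legacy at main[12]=dev[13]; then refactor-db at main[13]=dev[14]; then perf-cache at main[15]=dev[17]; all 12 commits appear in both, in order, and the DP table's final entry dp[15][17] is also 12, so no common subsequence is longer.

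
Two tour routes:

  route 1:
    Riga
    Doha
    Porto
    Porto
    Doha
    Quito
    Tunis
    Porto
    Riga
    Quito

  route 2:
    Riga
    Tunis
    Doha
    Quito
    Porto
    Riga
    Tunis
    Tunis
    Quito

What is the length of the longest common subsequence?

6

One common subsequence of length 6: Riga [1,1]; then Doha [5,3]; then Quito [6,4]; then Porto [8,5]; then Riga [9,6]; then Quito [10,9], and the DP table's final entry dp[10][9] is also 6, so no common subsequence is longer.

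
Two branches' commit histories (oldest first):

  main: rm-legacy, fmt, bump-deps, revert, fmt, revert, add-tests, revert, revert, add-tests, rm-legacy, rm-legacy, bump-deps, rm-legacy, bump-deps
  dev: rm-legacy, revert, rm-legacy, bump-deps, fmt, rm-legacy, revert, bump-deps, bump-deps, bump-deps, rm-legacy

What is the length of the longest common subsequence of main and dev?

One common subsequence of length 6: rm-legacy at main[1]=dev[3], bump-deps at main[3]=dev[4], fmt at main[5]=dev[5], revert at main[6]=dev[7], bump-deps at main[13]=dev[10], rm-legacy at main[14]=dev[11], and the DP table's final entry dp[15][11] is also 6, so no common subsequence is longer.

6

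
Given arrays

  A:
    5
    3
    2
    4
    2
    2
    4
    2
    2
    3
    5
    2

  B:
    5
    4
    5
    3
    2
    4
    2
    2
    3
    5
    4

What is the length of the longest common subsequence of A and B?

Let dp[i][j] be the LCS length of the first i values of A and the first j values of B. dp[i][j] = dp[i-1][j-1]+1 when the i-th and j-th values match, else max(dp[i-1][j], dp[i][j-1]).
    ·  5  4  5  3  2  4  2  2  3  5  4
 ·  0  0  0  0  0  0  0  0  0  0  0  0
 5  0  1  1  1  1  1  1  1  1  1  1  1
 3  0  1  1  1  2  2  2  2  2  2  2  2
 2  0  1  1  1  2  3  3  3  3  3  3  3
 4  0  1  2  2  2  3  4  4  4  4  4  4
 2  0  1  2  2  2  3  4  5  5  5  5  5
 2  0  1  2  2  2  3  4  5  6  6  6  6
 4  0  1  2  2  2  3  4  5  6  6  6  7
 2  0  1  2  2  2  3  4  5  6  6  6  7
 2  0  1  2  2  2  3  4  5  6  6  6  7
 3  0  1  2  2  3  3  4  5  6  7  7  7
 5  0  1  2  3  3  3  4  5  6  7  8  8
 2  0  1  2  3  3  4  4  5  6  7  8  8
dp[12][11] = 8. One LCS (by backtracking along matches): 5, 3, 2, 4, 2, 2, 3, 5.

8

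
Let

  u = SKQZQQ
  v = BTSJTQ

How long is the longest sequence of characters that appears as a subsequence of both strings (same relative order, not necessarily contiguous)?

2

Let dp[i][j] be the LCS length of the first i characters of u and the first j characters of v. dp[i][j] = dp[i-1][j-1]+1 when the i-th and j-th characters match, else max(dp[i-1][j], dp[i][j-1]).
    ·  B  T  S  J  T  Q
 ·  0  0  0  0  0  0  0
 S  0  0  0  1  1  1  1
 K  0  0  0  1  1  1  1
 Q  0  0  0  1  1  1  2
 Z  0  0  0  1  1  1  2
 Q  0  0  0  1  1  1  2
 Q  0  0  0  1  1  1  2
dp[6][6] = 2. One LCS (by backtracking along matches): SQ.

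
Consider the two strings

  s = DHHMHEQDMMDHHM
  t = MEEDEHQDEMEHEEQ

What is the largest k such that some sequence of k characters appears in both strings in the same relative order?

6

Match D at s[1]=t[4], then H at s[2]=t[6], then M at s[4]=t[10], then H at s[5]=t[12], then E at s[6]=t[14], then Q at s[7]=t[15] — 6 characters in the same relative order in both. The LCS DP gives dp[14][15] = 6, so this is optimal.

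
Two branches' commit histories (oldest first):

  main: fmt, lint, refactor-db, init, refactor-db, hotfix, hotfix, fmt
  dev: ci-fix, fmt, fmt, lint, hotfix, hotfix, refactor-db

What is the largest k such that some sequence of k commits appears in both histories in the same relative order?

4

One common subsequence of length 4: fmt (main #1, dev #3), then lint (main #2, dev #4), then hotfix (main #6, dev #5), then hotfix (main #7, dev #6). Since dp[8][7] = 4, nothing longer is possible.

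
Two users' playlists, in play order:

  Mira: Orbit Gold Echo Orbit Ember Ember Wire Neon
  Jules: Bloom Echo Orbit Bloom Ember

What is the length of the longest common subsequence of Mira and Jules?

Taking Echo [3,2], then Orbit [4,3], then Ember [6,5] gives a common subsequence of length 3, and the DP table's final entry dp[8][5] is also 3, so no common subsequence is longer.

3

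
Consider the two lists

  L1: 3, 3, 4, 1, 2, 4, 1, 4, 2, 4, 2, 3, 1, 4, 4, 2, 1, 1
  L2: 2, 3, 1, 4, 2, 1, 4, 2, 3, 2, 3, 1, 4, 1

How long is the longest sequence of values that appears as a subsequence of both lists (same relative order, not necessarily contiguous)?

11

One common subsequence of length 11: 3 at L1[1]=L2[2], then 4 at L1[3]=L2[4], then 2 at L1[5]=L2[5], then 1 at L1[7]=L2[6], then 4 at L1[8]=L2[7], then 2 at L1[9]=L2[8], then 2 at L1[11]=L2[10], then 3 at L1[12]=L2[11], then 1 at L1[13]=L2[12], then 4 at L1[15]=L2[13], then 1 at L1[18]=L2[14]. dp[18][14] = 11 confirms this is the maximum.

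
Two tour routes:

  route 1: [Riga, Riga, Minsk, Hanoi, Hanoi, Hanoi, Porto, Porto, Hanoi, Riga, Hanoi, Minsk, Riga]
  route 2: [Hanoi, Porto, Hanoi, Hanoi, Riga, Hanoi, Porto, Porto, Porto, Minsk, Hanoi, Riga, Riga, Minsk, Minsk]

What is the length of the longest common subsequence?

Pick Hanoi [4,3], Hanoi [5,4], Hanoi [6,6], Porto [7,8], Porto [8,9], Hanoi [9,11], Riga [10,13], Minsk [12,15]; all 8 stops appear in both, in order, and the DP table's final entry dp[13][15] is also 8, so no common subsequence is longer.

8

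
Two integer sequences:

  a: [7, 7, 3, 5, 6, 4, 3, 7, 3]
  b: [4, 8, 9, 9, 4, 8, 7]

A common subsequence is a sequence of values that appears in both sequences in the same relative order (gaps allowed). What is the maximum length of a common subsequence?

2

Taking 4 [6,5], then 7 [8,7] gives a common subsequence of length 2, and the DP table's final entry dp[9][7] is also 2, so no common subsequence is longer.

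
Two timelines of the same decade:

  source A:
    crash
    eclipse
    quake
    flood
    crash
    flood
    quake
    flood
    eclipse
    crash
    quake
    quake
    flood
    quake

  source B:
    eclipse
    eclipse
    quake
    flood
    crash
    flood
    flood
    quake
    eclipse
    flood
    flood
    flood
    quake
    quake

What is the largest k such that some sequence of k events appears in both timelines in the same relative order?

One common subsequence of length 9: eclipse [2,2], then quake [3,3], then flood [4,4], then crash [5,5], then flood [6,7], then quake [7,8], then flood [8,12], then quake [12,13], then quake [14,14]. Since dp[14][14] = 9, nothing longer is possible.

9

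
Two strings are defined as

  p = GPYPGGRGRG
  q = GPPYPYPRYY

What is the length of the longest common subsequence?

5

One common subsequence of length 5: G (p #1, q #1), then P (p #2, q #5), then Y (p #3, q #6), then P (p #4, q #7), then R (p #7, q #8), and the DP table's final entry dp[10][10] is also 5, so no common subsequence is longer.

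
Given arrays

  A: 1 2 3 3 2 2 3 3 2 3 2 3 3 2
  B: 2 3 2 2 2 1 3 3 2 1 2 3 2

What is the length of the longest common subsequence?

10

Pick 2 at A[2]=B[1], 3 at A[3]=B[2], 2 at A[5]=B[4], 2 at A[6]=B[5], 3 at A[7]=B[7], 3 at A[8]=B[8], 2 at A[9]=B[9], 2 at A[11]=B[11], 3 at A[13]=B[12], 2 at A[14]=B[13]; all 10 values appear in both, in order. The LCS DP gives dp[14][13] = 10, so this is optimal.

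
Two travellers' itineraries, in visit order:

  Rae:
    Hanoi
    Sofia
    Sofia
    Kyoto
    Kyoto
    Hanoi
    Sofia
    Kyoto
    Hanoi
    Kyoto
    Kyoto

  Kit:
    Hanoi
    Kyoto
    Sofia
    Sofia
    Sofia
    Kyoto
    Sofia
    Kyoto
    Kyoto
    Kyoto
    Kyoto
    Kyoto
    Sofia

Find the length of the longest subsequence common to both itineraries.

One common subsequence of length 8: Hanoi at Rae[1]=Kit[1], Sofia at Rae[2]=Kit[5], Sofia at Rae[3]=Kit[7], Kyoto at Rae[4]=Kit[8], Kyoto at Rae[5]=Kit[9], Kyoto at Rae[8]=Kit[10], Kyoto at Rae[10]=Kit[11], Kyoto at Rae[11]=Kit[12], and the DP table's final entry dp[11][13] is also 8, so no common subsequence is longer.

8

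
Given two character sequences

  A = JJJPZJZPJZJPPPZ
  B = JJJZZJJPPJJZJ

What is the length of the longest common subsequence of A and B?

10

One common subsequence of length 10: J at A[1]=B[1] → J at A[2]=B[2] → J at A[3]=B[3] → Z at A[5]=B[4] → Z at A[7]=B[5] → J at A[9]=B[6] → J at A[11]=B[7] → P at A[12]=B[8] → P at A[13]=B[9] → Z at A[15]=B[12], and the DP table's final entry dp[15][13] is also 10, so no common subsequence is longer.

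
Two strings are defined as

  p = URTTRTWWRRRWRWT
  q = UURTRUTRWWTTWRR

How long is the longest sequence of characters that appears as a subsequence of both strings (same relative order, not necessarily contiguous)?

Taking U at p[1]=q[2] → R at p[2]=q[3] → T at p[3]=q[4] → T at p[4]=q[7] → R at p[5]=q[8] → T at p[6]=q[12] → W at p[8]=q[13] → R at p[11]=q[14] → R at p[13]=q[15] gives a common subsequence of length 9. Since dp[15][15] = 9, nothing longer is possible.

9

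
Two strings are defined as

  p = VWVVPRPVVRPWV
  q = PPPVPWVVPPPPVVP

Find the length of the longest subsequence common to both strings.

9

Match V (p #1, q #4); then W (p #2, q #6); then V (p #3, q #7); then V (p #4, q #8); then P (p #5, q #11); then P (p #7, q #12); then V (p #8, q #13); then V (p #9, q #14); then P (p #11, q #15) — 9 characters in the same relative order in both. Since dp[13][15] = 9, nothing longer is possible.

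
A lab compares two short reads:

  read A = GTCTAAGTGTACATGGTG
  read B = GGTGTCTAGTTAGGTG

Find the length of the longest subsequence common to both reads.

Match G [1,4], then T [2,5], then C [3,6], then T [4,7], then A [6,8], then G [7,9], then T [8,10], then T [10,11], then A [13,12], then G [15,13], then G [16,14], then T [17,15], then G [18,16] — 13 bases in the same relative order in both, and the DP table's final entry dp[18][16] is also 13, so no common subsequence is longer.

13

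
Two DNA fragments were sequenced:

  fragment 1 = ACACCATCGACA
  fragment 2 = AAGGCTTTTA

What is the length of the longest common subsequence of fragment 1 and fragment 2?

Pick A (fragment 1 #1, fragment 2 #1), A (fragment 1 #3, fragment 2 #2), C (fragment 1 #4, fragment 2 #5), T (fragment 1 #7, fragment 2 #9), A (fragment 1 #12, fragment 2 #10); all 5 bases appear in both, in order. dp[12][10] = 5 confirms this is the maximum.

5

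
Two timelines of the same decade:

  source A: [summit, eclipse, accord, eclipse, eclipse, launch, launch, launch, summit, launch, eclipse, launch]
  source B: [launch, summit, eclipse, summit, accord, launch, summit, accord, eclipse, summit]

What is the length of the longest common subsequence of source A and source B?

Match summit (source A #1, source B #2), then eclipse (source A #2, source B #3), then accord (source A #3, source B #5), then launch (source A #8, source B #6), then summit (source A #9, source B #7), then eclipse (source A #11, source B #9) — 6 events in the same relative order in both, and the DP table's final entry dp[12][10] is also 6, so no common subsequence is longer.

6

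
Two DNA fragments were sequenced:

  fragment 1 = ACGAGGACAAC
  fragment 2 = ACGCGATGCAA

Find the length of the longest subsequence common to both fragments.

Let dp[i][j] be the LCS length of the first i bases of fragment 1 and the first j bases of fragment 2. dp[i][j] = dp[i-1][j-1]+1 when the i-th and j-th bases match, else max(dp[i-1][j], dp[i][j-1]).
    ·  A  C  G  C  G  A  T  G  C  A  A
 ·  0  0  0  0  0  0  0  0  0  0  0  0
 A  0  1  1  1  1  1  1  1  1  1  1  1
 C  0  1  2  2  2  2  2  2  2  2  2  2
 G  0  1  2  3  3  3  3  3  3  3  3  3
 A  0  1  2  3  3  3  4  4  4  4  4  4
 G  0  1  2  3  3  4  4  4  5  5  5  5
 G  0  1  2  3  3  4  4  4  5  5  5  5
 A  0  1  2  3  3  4  5  5  5  5  6  6
 C  0  1  2  3  4  4  5  5  5  6  6  6
 A  0  1  2  3  4  4  5  5  5  6  7  7
 A  0  1  2  3  4  4  5  5  5  6  7  8
 C  0  1  2  3  4  4  5  5  5  6  7  8
dp[11][11] = 8. One LCS (by backtracking along matches): ACGAGCAA.

8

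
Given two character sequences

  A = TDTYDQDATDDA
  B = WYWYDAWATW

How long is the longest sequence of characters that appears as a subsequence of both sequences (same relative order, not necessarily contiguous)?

4

One common subsequence of length 4: Y at A[4]=B[4] → D at A[5]=B[5] → A at A[8]=B[8] → T at A[9]=B[9]. dp[12][10] = 4 confirms this is the maximum.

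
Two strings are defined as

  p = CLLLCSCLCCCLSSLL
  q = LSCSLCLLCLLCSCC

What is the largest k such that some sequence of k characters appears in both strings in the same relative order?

9

Match C [1,3]; then L [2,5]; then L [3,7]; then L [4,8]; then C [5,9]; then L [8,11]; then C [9,12]; then C [10,14]; then C [11,15] — 9 characters in the same relative order in both. dp[16][15] = 9 confirms this is the maximum.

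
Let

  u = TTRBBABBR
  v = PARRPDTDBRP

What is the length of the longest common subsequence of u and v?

3

One common subsequence of length 3: T [1,7]; then B [8,9]; then R [9,10]. The LCS DP gives dp[9][11] = 3, so this is optimal.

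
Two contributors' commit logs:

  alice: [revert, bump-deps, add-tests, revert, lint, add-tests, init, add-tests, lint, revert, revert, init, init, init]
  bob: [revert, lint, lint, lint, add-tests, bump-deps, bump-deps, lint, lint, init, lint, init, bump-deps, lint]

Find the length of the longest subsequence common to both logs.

Match revert [1,1], bump-deps [2,7], lint [5,9], init [7,10], lint [9,11], init [12,12] — 6 commits in the same relative order in both. The LCS DP gives dp[14][14] = 6, so this is optimal.

6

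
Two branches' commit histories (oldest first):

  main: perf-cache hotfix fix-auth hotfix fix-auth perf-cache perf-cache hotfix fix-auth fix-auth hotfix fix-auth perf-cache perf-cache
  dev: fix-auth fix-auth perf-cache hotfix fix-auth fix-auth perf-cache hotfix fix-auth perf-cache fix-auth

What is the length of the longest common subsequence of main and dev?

Taking fix-auth (main #3, dev #1), fix-auth (main #5, dev #2), perf-cache (main #7, dev #3), hotfix (main #8, dev #4), fix-auth (main #9, dev #5), fix-auth (main #10, dev #6), hotfix (main #11, dev #8), fix-auth (main #12, dev #9), perf-cache (main #13, dev #10) gives a common subsequence of length 9. Since dp[14][11] = 9, nothing longer is possible.

9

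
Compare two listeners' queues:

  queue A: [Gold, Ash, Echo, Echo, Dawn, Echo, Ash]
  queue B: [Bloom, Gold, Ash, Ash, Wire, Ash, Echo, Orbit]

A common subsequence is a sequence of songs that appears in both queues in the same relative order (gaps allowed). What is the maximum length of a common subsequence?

3

One common subsequence of length 3: Gold (queue A #1, queue B #2), then Ash (queue A #2, queue B #6), then Echo (queue A #3, queue B #7). Since dp[7][8] = 3, nothing longer is possible.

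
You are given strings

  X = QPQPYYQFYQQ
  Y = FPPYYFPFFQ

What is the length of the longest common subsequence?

6

Taking P at X[2]=Y[2], then P at X[4]=Y[3], then Y at X[5]=Y[4], then Y at X[6]=Y[5], then F at X[8]=Y[9], then Q at X[11]=Y[10] gives a common subsequence of length 6. dp[11][10] = 6 confirms this is the maximum.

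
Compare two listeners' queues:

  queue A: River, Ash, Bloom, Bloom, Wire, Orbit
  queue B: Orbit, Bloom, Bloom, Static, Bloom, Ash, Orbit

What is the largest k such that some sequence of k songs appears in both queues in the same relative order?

One common subsequence of length 3: Bloom (queue A #3, queue B #3), then Bloom (queue A #4, queue B #5), then Orbit (queue A #6, queue B #7). The LCS DP gives dp[6][7] = 3, so this is optimal.

3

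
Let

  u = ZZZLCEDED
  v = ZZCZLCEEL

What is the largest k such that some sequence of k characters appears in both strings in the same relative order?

7

Taking Z at u[1]=v[1] → Z at u[2]=v[2] → Z at u[3]=v[4] → L at u[4]=v[5] → C at u[5]=v[6] → E at u[6]=v[7] → E at u[8]=v[8] gives a common subsequence of length 7. The LCS DP gives dp[9][9] = 7, so this is optimal.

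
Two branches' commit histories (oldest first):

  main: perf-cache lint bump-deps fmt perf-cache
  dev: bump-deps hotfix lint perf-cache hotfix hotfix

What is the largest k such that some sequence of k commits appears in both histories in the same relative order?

2

Taking lint (main #2, dev #3), perf-cache (main #5, dev #4) gives a common subsequence of length 2. The LCS DP gives dp[5][6] = 2, so this is optimal.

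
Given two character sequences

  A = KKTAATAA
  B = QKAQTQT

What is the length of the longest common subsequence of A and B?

3

Let dp[i][j] be the LCS length of the first i characters of A and the first j characters of B. dp[i][j] = dp[i-1][j-1]+1 when the i-th and j-th characters match, else max(dp[i-1][j], dp[i][j-1]).
    ·  Q  K  A  Q  T  Q  T
 ·  0  0  0  0  0  0  0  0
 K  0  0  1  1  1  1  1  1
 K  0  0  1  1  1  1  1  1
 T  0  0  1  1  1  2  2  2
 A  0  0  1  2  2  2  2  2
 A  0  0  1  2  2  2  2  2
 T  0  0  1  2  2  3  3  3
 A  0  0  1  2  2  3  3  3
 A  0  0  1  2  2  3  3  3
dp[8][7] = 3. One LCS (by backtracking along matches): KTT.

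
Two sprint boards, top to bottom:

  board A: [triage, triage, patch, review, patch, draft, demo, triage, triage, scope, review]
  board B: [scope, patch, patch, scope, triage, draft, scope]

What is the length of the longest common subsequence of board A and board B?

One common subsequence of length 4: patch at board A[3]=board B[2], patch at board A[5]=board B[3], draft at board A[6]=board B[6], scope at board A[10]=board B[7]. Since dp[11][7] = 4, nothing longer is possible.

4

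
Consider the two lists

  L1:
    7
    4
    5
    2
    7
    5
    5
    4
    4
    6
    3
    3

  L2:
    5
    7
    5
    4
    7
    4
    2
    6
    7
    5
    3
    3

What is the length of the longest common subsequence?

8

Pick 5 at L1[3]=L2[1]; then 7 at L1[5]=L2[2]; then 5 at L1[7]=L2[3]; then 4 at L1[8]=L2[4]; then 4 at L1[9]=L2[6]; then 6 at L1[10]=L2[8]; then 3 at L1[11]=L2[11]; then 3 at L1[12]=L2[12]; all 8 values appear in both, in order, and the DP table's final entry dp[12][12] is also 8, so no common subsequence is longer.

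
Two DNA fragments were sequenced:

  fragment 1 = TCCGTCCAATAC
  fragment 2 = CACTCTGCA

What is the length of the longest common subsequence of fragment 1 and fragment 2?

Pick C at fragment 1[2]=fragment 2[1] → C at fragment 1[3]=fragment 2[3] → T at fragment 1[5]=fragment 2[4] → C at fragment 1[6]=fragment 2[5] → C at fragment 1[7]=fragment 2[8] → A at fragment 1[11]=fragment 2[9]; all 6 bases appear in both, in order, and the DP table's final entry dp[12][9] is also 6, so no common subsequence is longer.

6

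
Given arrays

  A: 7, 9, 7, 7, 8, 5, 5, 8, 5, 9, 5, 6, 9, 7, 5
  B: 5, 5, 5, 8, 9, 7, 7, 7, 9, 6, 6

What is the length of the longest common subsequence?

One common subsequence of length 5: 7 at A[1]=B[6]; then 7 at A[3]=B[7]; then 7 at A[4]=B[8]; then 9 at A[10]=B[9]; then 6 at A[12]=B[11]. Since dp[15][11] = 5, nothing longer is possible.

5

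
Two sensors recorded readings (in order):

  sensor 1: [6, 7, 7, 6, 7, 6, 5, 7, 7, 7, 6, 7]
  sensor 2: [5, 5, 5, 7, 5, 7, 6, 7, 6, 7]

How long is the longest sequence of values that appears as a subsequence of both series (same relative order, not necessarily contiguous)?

Let dp[i][j] be the LCS length of the first i values of sensor 1 and the first j values of sensor 2. dp[i][j] = dp[i-1][j-1]+1 when the i-th and j-th values match, else max(dp[i-1][j], dp[i][j-1]).
    ·  5  5  5  7  5  7  6  7  6  7
 ·  0  0  0  0  0  0  0  0  0  0  0
 6  0  0  0  0  0  0  0  1  1  1  1
 7  0  0  0  0  1  1  1  1  2  2  2
 7  0  0  0  0  1  1  2  2  2  2  3
 6  0  0  0  0  1  1  2  3  3  3  3
 7  0  0  0  0  1  1  2  3  4  4  4
 6  0  0  0  0  1  1  2  3  4  5  5
 5  0  1  1  1  1  2  2  3  4  5  5
 7  0  1  1  1  2  2  3  3  4  5  6
 7  0  1  1  1  2  2  3  3  4  5  6
 7  0  1  1  1  2  2  3  3  4  5  6
 6  0  1  1  1  2  2  3  4  4  5  6
 7  0  1  1  1  2  2  3  4  5  5  6
dp[12][10] = 6. One LCS (by backtracking along matches): 7, 7, 6, 7, 6, 7.

6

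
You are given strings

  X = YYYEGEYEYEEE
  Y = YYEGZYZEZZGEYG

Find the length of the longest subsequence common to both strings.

Taking Y at X[1]=Y[1], then Y at X[2]=Y[2], then Y at X[3]=Y[6], then E at X[4]=Y[8], then G at X[5]=Y[11], then E at X[6]=Y[12], then Y at X[7]=Y[13] gives a common subsequence of length 7. Since dp[12][14] = 7, nothing longer is possible.

7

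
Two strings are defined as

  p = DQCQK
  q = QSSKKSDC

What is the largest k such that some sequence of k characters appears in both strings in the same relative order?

Let dp[i][j] be the LCS length of the first i characters of p and the first j characters of q. dp[i][j] = dp[i-1][j-1]+1 when the i-th and j-th characters match, else max(dp[i-1][j], dp[i][j-1]).
    ·  Q  S  S  K  K  S  D  C
 ·  0  0  0  0  0  0  0  0  0
 D  0  0  0  0  0  0  0  1  1
 Q  0  1  1  1  1  1  1  1  1
 C  0  1  1  1  1  1  1  1  2
 Q  0  1  1  1  1  1  1  1  2
 K  0  1  1  1  2  2  2  2  2
dp[5][8] = 2. One LCS (by backtracking along matches): DC.

2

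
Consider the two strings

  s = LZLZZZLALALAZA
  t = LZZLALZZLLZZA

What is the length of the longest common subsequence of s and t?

Pick L [1,1]; then Z [2,3]; then L [3,6]; then Z [5,7]; then Z [6,8]; then L [7,9]; then L [9,10]; then Z [13,12]; then A [14,13]; all 9 characters appear in both, in order, and the DP table's final entry dp[14][13] is also 9, so no common subsequence is longer.

9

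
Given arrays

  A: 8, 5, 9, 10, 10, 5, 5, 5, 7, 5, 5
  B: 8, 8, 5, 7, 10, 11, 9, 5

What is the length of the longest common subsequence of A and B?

4

Let dp[i][j] be the LCS length of the first i values of A and the first j values of B. dp[i][j] = dp[i-1][j-1]+1 when the i-th and j-th values match, else max(dp[i-1][j], dp[i][j-1]).
    ·  8  8  5  7 10 11  9  5
 ·  0  0  0  0  0  0  0  0  0
 8  0  1  1  1  1  1  1  1  1
 5  0  1  1  2  2  2  2  2  2
 9  0  1  1  2  2  2  2  3  3
10  0  1  1  2  2  3  3  3  3
10  0  1  1  2  2  3  3  3  3
 5  0  1  1  2  2  3  3  3  4
 5  0  1  1  2  2  3  3  3  4
 5  0  1  1  2  2  3  3  3  4
 7  0  1  1  2  3  3  3  3  4
 5  0  1  1  2  3  3  3  3  4
 5  0  1  1  2  3  3  3  3  4
dp[11][8] = 4. One LCS (by backtracking along matches): 8, 5, 9, 5.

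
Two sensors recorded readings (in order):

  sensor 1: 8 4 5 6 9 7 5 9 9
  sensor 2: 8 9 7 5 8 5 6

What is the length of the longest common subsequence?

Taking 8 [1,1]; then 9 [5,2]; then 7 [6,3]; then 5 [7,6] gives a common subsequence of length 4. dp[9][7] = 4 confirms this is the maximum.

4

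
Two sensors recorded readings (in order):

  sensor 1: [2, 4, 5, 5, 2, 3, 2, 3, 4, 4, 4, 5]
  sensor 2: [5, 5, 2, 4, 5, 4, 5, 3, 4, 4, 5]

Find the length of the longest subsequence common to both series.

Taking 2 [1,3] → 4 [2,4] → 5 [3,5] → 5 [4,7] → 3 [8,8] → 4 [10,9] → 4 [11,10] → 5 [12,11] gives a common subsequence of length 8. Since dp[12][11] = 8, nothing longer is possible.

8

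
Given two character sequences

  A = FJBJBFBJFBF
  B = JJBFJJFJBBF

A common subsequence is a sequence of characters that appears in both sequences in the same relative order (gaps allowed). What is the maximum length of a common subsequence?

Taking J (A #2, B #1), J (A #4, B #2), B (A #5, B #3), F (A #6, B #4), J (A #8, B #6), F (A #9, B #7), B (A #10, B #10), F (A #11, B #11) gives a common subsequence of length 8. Since dp[11][11] = 8, nothing longer is possible.

8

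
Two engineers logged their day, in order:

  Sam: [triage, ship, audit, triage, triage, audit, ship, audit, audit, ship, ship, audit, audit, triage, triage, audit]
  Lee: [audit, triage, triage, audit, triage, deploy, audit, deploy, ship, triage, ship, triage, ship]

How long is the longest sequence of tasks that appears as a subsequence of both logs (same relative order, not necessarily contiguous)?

8

Taking audit [3,1], triage [4,2], triage [5,3], audit [6,4], audit [8,7], ship [10,9], ship [11,11], triage [14,12] gives a common subsequence of length 8, and the DP table's final entry dp[16][13] is also 8, so no common subsequence is longer.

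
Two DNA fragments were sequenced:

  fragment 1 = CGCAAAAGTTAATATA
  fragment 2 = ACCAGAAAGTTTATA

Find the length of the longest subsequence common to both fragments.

Match C [1,2], then C [3,3], then A [4,4], then A [5,6], then A [6,7], then A [7,8], then G [8,9], then T [9,10], then T [10,11], then T [13,12], then A [14,13], then T [15,14], then A [16,15] — 13 bases in the same relative order in both. dp[16][15] = 13 confirms this is the maximum.

13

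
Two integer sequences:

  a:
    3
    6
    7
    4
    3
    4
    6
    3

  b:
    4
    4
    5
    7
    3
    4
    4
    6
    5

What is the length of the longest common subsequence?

4

Let dp[i][j] be the LCS length of the first i values of a and the first j values of b. dp[i][j] = dp[i-1][j-1]+1 when the i-th and j-th values match, else max(dp[i-1][j], dp[i][j-1]).
    ·  4  4  5  7  3  4  4  6  5
 ·  0  0  0  0  0  0  0  0  0  0
 3  0  0  0  0  0  1  1  1  1  1
 6  0  0  0  0  0  1  1  1  2  2
 7  0  0  0  0  1  1  1  1  2  2
 4  0  1  1  1  1  1  2  2  2  2
 3  0  1  1  1  1  2  2  2  2  2
 4  0  1  2  2  2  2  3  3  3  3
 6  0  1  2  2  2  2  3  3  4  4
 3  0  1  2  2  2  3  3  3  4  4
dp[8][9] = 4. One LCS (by backtracking along matches): 3, 4, 4, 6.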